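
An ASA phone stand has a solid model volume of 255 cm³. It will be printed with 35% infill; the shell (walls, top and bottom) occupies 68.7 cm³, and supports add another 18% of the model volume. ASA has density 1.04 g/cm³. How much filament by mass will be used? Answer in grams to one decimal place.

187.0 g

Interior volume = 255 − 68.7, so 186.3 cm³.
Infill deposited = 0.35 × 186.3 = 65.205 cm³.
Support = 0.18 × 255 = 45.9 cm³.
Deposited volume = 68.7 + 65.205 + 45.9, so 179.805 cm³.
Mass: 179.805 × 1.04 → 186.9972 g.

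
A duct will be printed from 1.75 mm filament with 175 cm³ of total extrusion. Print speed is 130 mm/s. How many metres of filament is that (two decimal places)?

72.76 m

Filament cross-section = π × (1.75/2)² = 2.4053 mm².
L = 175000 mm³ / 2.4053 mm² = 72756 mm, i.e. 72.76 m.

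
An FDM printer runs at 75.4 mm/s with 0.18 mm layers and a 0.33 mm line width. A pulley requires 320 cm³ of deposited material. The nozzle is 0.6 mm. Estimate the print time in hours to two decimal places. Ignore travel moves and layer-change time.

Bead cross-section = 0.18 × 0.33 = 0.0594 mm².
Toolpath length = 320 cm³ / 0.0594 mm² = 320000 / 0.0594 = 5387205.4 mm.
Time extruding = 5387205.4 / 75.4 = 71448.3 s.
71448.3 s = 19.85 hours.

19.85 hours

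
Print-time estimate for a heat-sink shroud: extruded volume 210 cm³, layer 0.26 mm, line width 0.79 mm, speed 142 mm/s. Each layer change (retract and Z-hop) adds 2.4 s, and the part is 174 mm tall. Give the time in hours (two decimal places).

Bead cross-section = 0.26 × 0.79, so 0.2054 mm².
Path length: 210000 mm³ / 0.2054 mm² → 1022395.3 mm.
Extrusion time: 1022395.3 / 142 → 7200 s.
Number of layers: 174 / 0.26 → 670 (rounded up).
Non-print overhead: 670 × 2.4 → 1608 s.
Total = 7200 + 1608 = 8808 s = 2.45 hours.

2.45 hours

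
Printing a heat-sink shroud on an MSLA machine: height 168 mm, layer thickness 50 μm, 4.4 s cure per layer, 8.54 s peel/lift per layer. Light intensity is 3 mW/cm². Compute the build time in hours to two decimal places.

12.08 hours

Layers = ⌈168/0.05⌉ = 3360.
Per-layer time: 4.4 + 8.54 → 12.94 s.
Total = 3360 × 12.94 = 43478.4 s = 12.08 hours.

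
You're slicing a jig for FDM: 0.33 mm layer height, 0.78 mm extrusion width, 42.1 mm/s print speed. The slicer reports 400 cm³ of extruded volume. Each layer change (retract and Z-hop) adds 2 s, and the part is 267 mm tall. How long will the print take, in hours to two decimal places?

10.70 hours

Bead cross-section: 0.33 × 0.78 → 0.2574 mm².
Total extruded path = 400000/0.2574 = 1554001.6 mm.
Print-move time = 1554001.6 / 42.1 = 36912.2 s.
Layer count = ceil(267 / 0.33) = 810.
Non-print overhead = 810 × 2 = 1620 s.
Altogether 36912.2 + 1620 = 38532.2 s, i.e. 10.70 hours.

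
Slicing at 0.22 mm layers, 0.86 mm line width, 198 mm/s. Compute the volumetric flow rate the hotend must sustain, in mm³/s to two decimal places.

A = 0.22 × 0.86 = 0.1892 mm².
Volumetric flow = 198 × 0.1892 = 37.46 mm³/s.

37.46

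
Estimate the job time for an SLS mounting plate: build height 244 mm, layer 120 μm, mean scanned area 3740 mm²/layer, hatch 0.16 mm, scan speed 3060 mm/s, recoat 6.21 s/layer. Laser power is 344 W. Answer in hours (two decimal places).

7.82 hours

Layer count = ceil(244 / 0.12) = 2034.
Per-layer scan distance = 3740 / 0.16 = 23375 mm.
Laser time per layer: 23375 / 3060 → 7.6389 s.
Layer cycle: 7.6389 + 6.21 → 13.8489 s.
Total: 2034 × 13.8489 s = 28168.6626 s → 7.82 hours.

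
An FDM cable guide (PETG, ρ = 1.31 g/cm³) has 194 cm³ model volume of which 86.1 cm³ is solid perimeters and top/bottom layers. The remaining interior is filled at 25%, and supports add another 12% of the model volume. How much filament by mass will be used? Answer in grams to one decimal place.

Volume inside the shell = 194 − 86.1, so 107.9 cm³.
Infill volume: 0.25 × 107.9 → 26.975 cm³.
Support: 0.12 × 194 → 23.28 cm³.
Total extruded: 86.1 + 26.975 + 23.28 → 136.355 cm³.
Mass: 136.355 × 1.31 → 178.62505 g.

178.6 g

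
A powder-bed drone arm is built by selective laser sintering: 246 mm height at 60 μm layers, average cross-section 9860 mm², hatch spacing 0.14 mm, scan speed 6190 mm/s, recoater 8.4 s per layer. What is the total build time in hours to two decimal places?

22.52 hours

Number of layers: 246 / 0.06 → 4100 (rounded up).
Per-layer scan distance = 9860 / 0.14 = 70428.6 mm.
Laser time per layer = 70428.6 / 6190 = 11.3778 s.
Layer cycle = 11.3778 + 8.4 = 19.7778 s.
Build time = 4100 × 19.7778 = 81088.98 s = 22.52 hours.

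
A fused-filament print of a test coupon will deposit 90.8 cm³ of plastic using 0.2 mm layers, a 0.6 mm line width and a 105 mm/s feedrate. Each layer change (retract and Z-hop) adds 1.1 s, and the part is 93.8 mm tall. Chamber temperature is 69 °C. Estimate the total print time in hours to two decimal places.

2.15 hours

Line area = 0.2 × 0.6 = 0.12 mm².
Path length: 90800 mm³ / 0.12 mm² → 756666.7 mm.
Extrusion time: 756666.7 / 105 → 7206.3 s.
Layers = ⌈93.8/0.2⌉ = 469.
Layer-change overhead = 469 × 1.1, so 515.9 s.
Total = 7206.3 + 515.9 = 7722.2 s = 2.15 hours.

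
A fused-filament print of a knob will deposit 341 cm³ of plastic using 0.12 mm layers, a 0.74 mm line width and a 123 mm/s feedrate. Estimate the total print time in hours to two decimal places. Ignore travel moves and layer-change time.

Line area = 0.12 × 0.74, so 0.0888 mm².
Path length: 341000 mm³ / 0.0888 mm² → 3840090.1 mm.
Time extruding = 3840090.1 / 123 = 31220.2 s.
That's 31220.2 s → 8.67 hours.

8.67 hours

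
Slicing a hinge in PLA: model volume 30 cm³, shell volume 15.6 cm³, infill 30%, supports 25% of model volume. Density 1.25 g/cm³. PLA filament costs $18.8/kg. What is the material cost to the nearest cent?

$0.64

Interior volume = 30 − 15.6, so 14.4 cm³.
Infill volume: 0.30 × 14.4 → 4.32 cm³.
Support = 0.25 × 30, so 7.5 cm³.
Total printed volume: 15.6 + 4.32 + 7.5 → 27.42 cm³.
Mass = 27.42 × 1.25 = 34.275 g.
Cost = 34.275 g / 1000 × $18.8/kg = $0.64.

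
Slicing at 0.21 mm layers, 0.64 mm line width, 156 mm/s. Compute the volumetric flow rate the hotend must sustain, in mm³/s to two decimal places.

20.97

A = 0.21 × 0.64 = 0.1344 mm².
Q = v·A = 156 × 0.1344 = 20.97 mm³/s.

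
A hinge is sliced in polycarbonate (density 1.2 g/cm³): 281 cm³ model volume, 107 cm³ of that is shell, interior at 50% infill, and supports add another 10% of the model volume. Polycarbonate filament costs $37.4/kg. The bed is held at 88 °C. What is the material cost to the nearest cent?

$9.97

Interior volume = 281 − 107, so 174 cm³.
Infill deposited = 0.50 × 174 = 87 cm³.
Support = 0.10 × 281, so 28.1 cm³.
Total extruded = 107 + 87 + 28.1 = 222.1 cm³.
Mass = 222.1 × 1.2, so 266.52 g.
Cost = 266.52 g / 1000 × $37.4/kg = $9.97.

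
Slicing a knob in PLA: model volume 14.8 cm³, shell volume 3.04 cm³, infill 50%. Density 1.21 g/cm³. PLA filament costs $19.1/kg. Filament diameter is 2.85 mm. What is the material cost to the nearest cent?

Interior volume = 14.8 − 3.04, so 11.76 cm³.
Infill volume = 0.50 × 11.76 = 5.88 cm³.
Total extruded: 3.04 + 5.88 → 8.92 cm³.
Mass = 8.92 × 1.21, so 10.7932 g.
At $19.1/kg: 10.7932/1000 × 19.1 = $0.21.

$0.21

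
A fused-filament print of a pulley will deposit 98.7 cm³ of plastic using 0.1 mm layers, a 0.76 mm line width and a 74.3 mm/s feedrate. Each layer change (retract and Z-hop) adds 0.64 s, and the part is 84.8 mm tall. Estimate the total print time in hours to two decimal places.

Bead cross-section: 0.1 × 0.76 → 0.076 mm².
Total extruded path = 98700/0.076 = 1298684.2 mm.
Time extruding: 1298684.2 / 74.3 → 17478.9 s.
Layer count = ceil(84.8 / 0.1) = 848.
Z-hop total = 848 × 0.64 = 542.72 s.
Total = 17478.9 + 542.72 = 18021.62 s = 5.01 hours.

5.01 hours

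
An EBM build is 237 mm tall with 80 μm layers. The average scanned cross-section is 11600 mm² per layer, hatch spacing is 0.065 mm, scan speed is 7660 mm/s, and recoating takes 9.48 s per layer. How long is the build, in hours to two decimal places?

Number of layers: 237 / 0.08 → 2963 (rounded up).
Per-layer scan distance = 11600 / 0.065 = 178461.5 mm.
Scan time per layer: 178461.5 / 7660 → 23.2978 s.
Per-layer time: 23.2978 + 9.48 → 32.7778 s.
Build time = 2963 × 32.7778 = 97120.6214 s = 26.98 hours.

26.98 hours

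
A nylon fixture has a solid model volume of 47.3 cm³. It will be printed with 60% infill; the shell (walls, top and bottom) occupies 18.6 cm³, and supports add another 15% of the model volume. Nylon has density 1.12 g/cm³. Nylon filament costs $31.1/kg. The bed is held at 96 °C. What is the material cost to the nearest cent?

$1.49

Infill region: 47.3 − 18.6 → 28.7 cm³.
Infill deposited: 0.60 × 28.7 → 17.22 cm³.
Support = 0.15 × 47.3, so 7.095 cm³.
Total extruded: 18.6 + 17.22 + 7.095 → 42.915 cm³.
Mass = 42.915 × 1.12 = 48.0648 g.
Cost = 48.0648 g / 1000 × $31.1/kg = $1.49.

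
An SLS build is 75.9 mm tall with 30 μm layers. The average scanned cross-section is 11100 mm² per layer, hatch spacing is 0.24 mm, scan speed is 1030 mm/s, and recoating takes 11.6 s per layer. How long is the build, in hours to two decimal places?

39.71 hours

Layers = ⌈75.9/0.03⌉ = 2530.
Per-layer scan distance = 11100 / 0.24, so 46250 mm.
Per-layer scan time = 46250 / 1030 = 44.9029 s.
Layer cycle: 44.9029 + 11.6 → 56.5029 s.
Total: 2530 × 56.5029 s = 142952.337 s → 39.71 hours.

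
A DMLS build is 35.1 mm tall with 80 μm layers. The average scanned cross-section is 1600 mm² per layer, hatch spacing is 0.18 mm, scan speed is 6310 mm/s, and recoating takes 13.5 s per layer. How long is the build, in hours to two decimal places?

Layers = ⌈35.1/0.08⌉ = 439.
Per-layer scan distance = 1600 / 0.18 = 8888.9 mm.
Per-layer scan time: 8888.9 / 6310 → 1.4087 s.
Time per layer = 1.4087 + 13.5, so 14.9087 s.
439 layers × 14.9087 s/layer = 6544.9193 s, i.e. 1.82 hours.

1.82 hours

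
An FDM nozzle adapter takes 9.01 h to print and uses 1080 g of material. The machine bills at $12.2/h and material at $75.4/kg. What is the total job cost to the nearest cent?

Time charge: 12.2 × 9.01 → $109.922.
Feedstock cost: 75.4 × 1080/1000 → $81.432.
Job cost: 109.922 + 81.432 = 191.354 ≈ $191.35.

$191.35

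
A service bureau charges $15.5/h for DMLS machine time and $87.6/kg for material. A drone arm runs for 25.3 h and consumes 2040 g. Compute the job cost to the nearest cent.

$570.85

Machine cost = 15.5 × 25.3 = $392.15.
Material cost = 87.6 × 2040/1000, so $178.704.
Job cost: 392.15 + 178.704 = 570.854 ≈ $570.85.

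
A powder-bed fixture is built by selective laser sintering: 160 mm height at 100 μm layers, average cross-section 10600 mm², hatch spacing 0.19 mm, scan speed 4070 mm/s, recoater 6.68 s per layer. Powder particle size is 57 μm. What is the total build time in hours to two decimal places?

Number of layers: 160 / 0.1 → 1600 (rounded up).
Hatch length per layer: 10600 / 0.19 → 55789.5 mm.
Laser time per layer: 55789.5 / 4070 → 13.7075 s.
Per-layer time = 13.7075 + 6.68, so 20.3875 s.
Total: 1600 × 20.3875 s = 32620 s → 9.06 hours.

9.06 hours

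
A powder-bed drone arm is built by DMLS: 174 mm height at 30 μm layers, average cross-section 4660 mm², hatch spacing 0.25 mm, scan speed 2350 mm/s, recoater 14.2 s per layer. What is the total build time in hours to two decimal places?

35.66 hours

Number of layers: 174 / 0.03 → 5800 (rounded up).
Scan path per layer = 4660 / 0.25, so 18640 mm.
Per-layer scan time = 18640 / 2350 = 7.9319 s.
Time per layer = 7.9319 + 14.2 = 22.1319 s.
Build time = 5800 × 22.1319 = 128365.02 s = 35.66 hours.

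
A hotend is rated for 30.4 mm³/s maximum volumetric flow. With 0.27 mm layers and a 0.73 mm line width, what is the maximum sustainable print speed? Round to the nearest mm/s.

Extrusion cross-section: 0.27 × 0.73 → 0.1971 mm².
v_max = Q/A = 30.4/0.1971 = 154.24 mm/s → 154 mm/s.

154 mm/s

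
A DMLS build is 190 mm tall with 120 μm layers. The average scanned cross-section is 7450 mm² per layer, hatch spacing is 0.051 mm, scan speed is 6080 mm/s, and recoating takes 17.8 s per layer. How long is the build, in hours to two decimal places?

Number of layers: 190 / 0.12 → 1584 (rounded up).
Scan path per layer = 7450 / 0.051 = 146078.4 mm.
Laser time per layer = 146078.4 / 6080, so 24.0261 s.
Time per layer: 24.0261 + 17.8 → 41.8261 s.
1584 layers × 41.8261 s/layer = 66252.5424 s, i.e. 18.40 hours.

18.40 hours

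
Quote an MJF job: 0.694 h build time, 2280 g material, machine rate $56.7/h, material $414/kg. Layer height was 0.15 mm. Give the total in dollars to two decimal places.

$983.27

Machine-time cost = 56.7 × 0.694, so $39.3498.
Material cost = 414 × 2280/1000, so $943.92.
Job cost: 39.3498 + 943.92 = 983.2698 ≈ $983.27.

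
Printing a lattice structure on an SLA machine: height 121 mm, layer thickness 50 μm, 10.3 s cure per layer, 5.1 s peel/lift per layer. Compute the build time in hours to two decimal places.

Layer count = ceil(121 / 0.05) = 2420.
Per-layer time = 10.3 + 5.1 = 15.4 s.
Build time: 2420 × 15.4 s = 37268 s, i.e. 10.35 hours.

10.35 hours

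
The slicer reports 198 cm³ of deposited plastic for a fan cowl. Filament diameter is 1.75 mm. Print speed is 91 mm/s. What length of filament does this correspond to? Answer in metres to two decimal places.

Cross-section of 1.75 mm filament: π·(1.75/2)² = 2.4053 mm².
L = 198000 mm³ / 2.4053 mm² = 82318.21 mm, i.e. 82.32 m.

82.32 m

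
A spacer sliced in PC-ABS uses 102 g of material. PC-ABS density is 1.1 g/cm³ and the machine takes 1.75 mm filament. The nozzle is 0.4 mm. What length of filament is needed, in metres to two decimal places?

Volume = 102 g / 1.1 g·cm⁻³ = 92.7273 cm³ = 92727.3 mm³.
Filament cross-section = π × (1.75/2)² = 2.4053 mm².
L = V/A = 92727.3/2.4053 = 38551.24 mm → 38.55 m.

38.55 m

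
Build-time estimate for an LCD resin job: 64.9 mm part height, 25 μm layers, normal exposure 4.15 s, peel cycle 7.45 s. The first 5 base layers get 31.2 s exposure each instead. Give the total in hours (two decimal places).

Number of layers: 64.9 / 0.025 → 2596 (rounded up).
Bottom layers: 5 × (31.2 + 7.45) → 193.25 s.
Normal layers = 2591 × (4.15 + 7.45), so 30055.6 s.
Sum: 193.25 + 30055.6 = 30248.85 s → 8.40 hours.

8.40 hours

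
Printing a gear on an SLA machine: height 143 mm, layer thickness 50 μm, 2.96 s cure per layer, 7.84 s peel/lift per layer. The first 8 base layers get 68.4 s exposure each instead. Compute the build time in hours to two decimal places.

8.73 hours

Layer count = ceil(143 / 0.05) = 2860.
Bottom layers = 8 × (68.4 + 7.84), so 609.92 s.
Remaining layers = 2852 × (2.96 + 7.84) = 30801.6 s.
Total = 609.92 + 30801.6 = 31411.52 s = 8.73 hours.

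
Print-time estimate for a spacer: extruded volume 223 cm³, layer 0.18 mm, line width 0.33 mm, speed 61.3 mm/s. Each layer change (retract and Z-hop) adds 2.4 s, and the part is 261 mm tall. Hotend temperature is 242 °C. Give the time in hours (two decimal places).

17.98 hours

Bead cross-section = 0.18 × 0.33 = 0.0594 mm².
Total extruded path = 223000/0.0594 = 3754208.8 mm.
Time extruding = 3754208.8 / 61.3, so 61243.2 s.
Layers = ⌈261/0.18⌉ = 1450.
Non-print overhead: 1450 × 2.4 → 3480 s.
Altogether 61243.2 + 3480 = 64723.2 s, i.e. 17.98 hours.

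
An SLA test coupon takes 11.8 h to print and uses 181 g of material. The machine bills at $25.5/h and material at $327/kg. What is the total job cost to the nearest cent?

$360.09

Machine-time cost = 25.5 × 11.8, so $300.90.
Material cost: 327 × 181/1000 → $59.187.
Job cost: 300.90 + 59.187 = 360.087 ≈ $360.09.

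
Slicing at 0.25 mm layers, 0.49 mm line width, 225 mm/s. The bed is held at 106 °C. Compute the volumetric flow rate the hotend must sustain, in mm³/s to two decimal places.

Bead cross-section: 0.25 × 0.49 → 0.1225 mm².
Volumetric flow = 225 × 0.1225 = 27.56 mm³/s.

27.56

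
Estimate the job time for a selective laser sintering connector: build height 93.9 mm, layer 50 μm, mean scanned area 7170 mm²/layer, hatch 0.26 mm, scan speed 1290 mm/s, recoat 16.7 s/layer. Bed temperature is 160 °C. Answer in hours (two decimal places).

19.86 hours

Layers = ⌈93.9/0.05⌉ = 1878.
Scan path per layer = 7170 / 0.26, so 27576.9 mm.
Scan time per layer: 27576.9 / 1290 → 21.3774 s.
Per-layer time: 21.3774 + 16.7 → 38.0774 s.
Total: 1878 × 38.0774 s = 71509.3572 s → 19.86 hours.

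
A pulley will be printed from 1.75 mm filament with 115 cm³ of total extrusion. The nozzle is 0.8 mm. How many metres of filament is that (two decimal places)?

47.81 m

Filament cross-section = π × (1.75/2)² = 2.4053 mm².
L = 115000 mm³ / 2.4053 mm² = 47811.08 mm, i.e. 47.81 m.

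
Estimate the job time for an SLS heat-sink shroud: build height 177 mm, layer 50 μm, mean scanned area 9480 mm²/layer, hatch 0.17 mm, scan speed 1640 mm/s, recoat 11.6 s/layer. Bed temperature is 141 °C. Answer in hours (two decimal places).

Layers = ⌈177/0.05⌉ = 3540.
Hatch length per layer = 9480 / 0.17, so 55764.7 mm.
Laser time per layer = 55764.7 / 1640 = 34.0029 s.
Time per layer = 34.0029 + 11.6 = 45.6029 s.
3540 layers × 45.6029 s/layer = 161434.266 s, i.e. 44.84 hours.

44.84 hours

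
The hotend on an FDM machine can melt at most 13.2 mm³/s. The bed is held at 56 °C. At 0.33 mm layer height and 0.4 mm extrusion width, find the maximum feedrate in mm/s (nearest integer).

A = 0.33 × 0.4, so 0.132 mm².
Max speed = 13.2 / 0.132 = 100.00 ≈ 100 mm/s.

100 mm/s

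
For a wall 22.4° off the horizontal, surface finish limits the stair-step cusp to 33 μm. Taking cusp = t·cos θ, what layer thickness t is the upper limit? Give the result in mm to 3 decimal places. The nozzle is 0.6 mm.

0.036 mm

cos(22.4°) = 0.9245; t_max = 0.033/0.9245 = 0.036 mm.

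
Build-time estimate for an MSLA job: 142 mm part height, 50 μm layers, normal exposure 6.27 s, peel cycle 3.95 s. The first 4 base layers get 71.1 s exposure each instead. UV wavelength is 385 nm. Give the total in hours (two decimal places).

8.13 hours

Layers = ⌈142/0.05⌉ = 2840.
Base layers = 4 × (71.1 + 3.95), so 300.2 s.
Remaining layers: 2836 × (6.27 + 3.95) → 28983.92 s.
Sum: 300.2 + 28983.92 = 29284.12 s → 8.13 hours.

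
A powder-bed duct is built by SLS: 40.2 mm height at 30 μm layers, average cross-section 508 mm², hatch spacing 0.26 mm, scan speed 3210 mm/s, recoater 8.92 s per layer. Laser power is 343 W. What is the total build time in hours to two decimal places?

3.55 hours

Layers = ⌈40.2/0.03⌉ = 1340.
Per-layer scan distance: 508 / 0.26 → 1953.8 mm.
Per-layer scan time: 1953.8 / 3210 → 0.6087 s.
Per-layer time = 0.6087 + 8.92 = 9.5287 s.
1340 layers × 9.5287 s/layer = 12768.458 s, i.e. 3.55 hours.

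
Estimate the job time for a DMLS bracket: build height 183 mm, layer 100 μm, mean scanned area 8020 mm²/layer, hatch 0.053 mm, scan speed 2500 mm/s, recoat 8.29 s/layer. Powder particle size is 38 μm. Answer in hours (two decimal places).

Number of layers: 183 / 0.1 → 1830 (rounded up).
Per-layer scan distance: 8020 / 0.053 → 151320.8 mm.
Laser time per layer = 151320.8 / 2500 = 60.5283 s.
Time per layer = 60.5283 + 8.29 = 68.8183 s.
1830 layers × 68.8183 s/layer = 125937.489 s, i.e. 34.98 hours.

34.98 hours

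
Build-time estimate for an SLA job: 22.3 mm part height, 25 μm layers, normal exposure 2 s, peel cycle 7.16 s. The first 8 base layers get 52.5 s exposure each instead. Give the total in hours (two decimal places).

Layer count = ceil(22.3 / 0.025) = 892.
Burn-in layers = 8 × (52.5 + 7.16), so 477.28 s.
Normal layers = 884 × (2 + 7.16) = 8097.44 s.
Total = 477.28 + 8097.44 = 8574.72 s = 2.38 hours.

2.38 hours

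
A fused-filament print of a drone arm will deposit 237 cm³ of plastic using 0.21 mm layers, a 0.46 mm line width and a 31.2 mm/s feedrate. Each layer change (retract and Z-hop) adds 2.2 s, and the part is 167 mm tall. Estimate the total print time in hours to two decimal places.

Bead cross-section = 0.21 × 0.46, so 0.0966 mm².
Path length: 237000 mm³ / 0.0966 mm² → 2453416.1 mm.
Print-move time: 2453416.1 / 31.2 → 78635.1 s.
Layer count = ceil(167 / 0.21) = 796.
Layer-change overhead: 796 × 2.2 → 1751.2 s.
Altogether 78635.1 + 1751.2 = 80386.3 s, i.e. 22.33 hours.

22.33 hours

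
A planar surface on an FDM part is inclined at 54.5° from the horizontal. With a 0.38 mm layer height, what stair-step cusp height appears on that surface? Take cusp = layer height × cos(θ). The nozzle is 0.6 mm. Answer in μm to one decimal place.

Cusp = layer height × cos(54.5°) = 0.38 × 0.5807 = 0.220666 mm = 220.7 μm.

220.7 μm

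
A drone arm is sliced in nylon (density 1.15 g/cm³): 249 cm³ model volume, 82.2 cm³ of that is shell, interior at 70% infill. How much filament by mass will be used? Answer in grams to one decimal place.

Volume inside the shell: 249 − 82.2 → 166.8 cm³.
Infill deposited = 0.70 × 166.8 = 116.76 cm³.
Deposited volume = 82.2 + 116.76, so 198.96 cm³.
Mass = 198.96 × 1.15, so 228.804 g.

228.8 g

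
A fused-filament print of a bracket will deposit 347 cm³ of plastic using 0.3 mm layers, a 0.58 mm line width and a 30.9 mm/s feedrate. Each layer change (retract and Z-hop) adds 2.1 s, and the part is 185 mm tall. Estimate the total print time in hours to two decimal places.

18.29 hours

Bead cross-section = 0.3 × 0.58, so 0.174 mm².
Path length: 347000 mm³ / 0.174 mm² → 1994252.9 mm.
Extrusion time: 1994252.9 / 30.9 → 64538.9 s.
Number of layers: 185 / 0.3 → 617 (rounded up).
Z-hop total = 617 × 2.1, so 1295.7 s.
Total = 64538.9 + 1295.7 = 65834.6 s = 18.29 hours.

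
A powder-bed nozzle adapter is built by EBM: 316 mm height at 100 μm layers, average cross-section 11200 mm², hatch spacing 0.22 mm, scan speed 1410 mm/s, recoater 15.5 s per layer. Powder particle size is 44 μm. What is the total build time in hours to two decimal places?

Layers = ⌈316/0.1⌉ = 3160.
Per-layer scan distance = 11200 / 0.22 = 50909.1 mm.
Scan time per layer = 50909.1 / 1410 = 36.1057 s.
Per-layer time = 36.1057 + 15.5 = 51.6057 s.
Total: 3160 × 51.6057 s = 163074.012 s → 45.30 hours.

45.30 hours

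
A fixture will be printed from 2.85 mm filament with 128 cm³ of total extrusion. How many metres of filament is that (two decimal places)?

Filament cross-section = π × (2.85/2)² = 6.3794 mm².
L = 128000 mm³ / 6.3794 mm² = 20064.58 mm, i.e. 20.06 m.

20.06 m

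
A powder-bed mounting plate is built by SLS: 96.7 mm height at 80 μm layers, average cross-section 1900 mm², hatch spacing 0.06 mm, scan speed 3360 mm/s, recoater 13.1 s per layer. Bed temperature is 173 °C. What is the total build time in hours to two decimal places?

7.56 hours

Layers = ⌈96.7/0.08⌉ = 1209.
Scan path per layer = 1900 / 0.06, so 31666.7 mm.
Laser time per layer = 31666.7 / 3360 = 9.4246 s.
Time per layer = 9.4246 + 13.1 = 22.5246 s.
Build time = 1209 × 22.5246 = 27232.2414 s = 7.56 hours.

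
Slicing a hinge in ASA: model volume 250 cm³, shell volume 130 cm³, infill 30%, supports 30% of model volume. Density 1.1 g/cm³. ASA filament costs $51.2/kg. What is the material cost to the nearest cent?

$13.57

Interior volume = 250 − 130, so 120 cm³.
Deposited infill = 0.30 × 120, so 36 cm³.
Support: 0.30 × 250 → 75 cm³.
Deposited volume: 130 + 36 + 75 → 241 cm³.
Mass = 241 × 1.1 = 265.1 g.
At $51.2/kg: 265.1/1000 × 51.2 = $13.57.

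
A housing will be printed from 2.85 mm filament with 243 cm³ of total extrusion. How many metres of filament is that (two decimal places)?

Filament cross-section = π × (2.85/2)² = 6.3794 mm².
L = 243000 mm³ / 6.3794 mm² = 38091.36 mm, i.e. 38.09 m.

38.09 m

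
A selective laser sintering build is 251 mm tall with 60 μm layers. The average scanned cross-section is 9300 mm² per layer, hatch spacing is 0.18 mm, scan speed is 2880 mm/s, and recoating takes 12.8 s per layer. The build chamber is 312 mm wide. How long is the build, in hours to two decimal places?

Layer count = ceil(251 / 0.06) = 4184.
Scan path per layer: 9300 / 0.18 → 51666.7 mm.
Laser time per layer = 51666.7 / 2880, so 17.9398 s.
Per-layer time = 17.9398 + 12.8 = 30.7398 s.
Build time = 4184 × 30.7398 = 128615.3232 s = 35.73 hours.

35.73 hours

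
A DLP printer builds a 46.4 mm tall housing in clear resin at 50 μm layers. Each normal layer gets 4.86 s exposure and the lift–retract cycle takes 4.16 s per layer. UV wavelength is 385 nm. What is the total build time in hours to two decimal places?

2.33 hours

Layer count = ceil(46.4 / 0.05) = 928.
Per-layer time: 4.86 + 4.16 → 9.02 s.
Total = 928 × 9.02 = 8370.56 s = 2.33 hours.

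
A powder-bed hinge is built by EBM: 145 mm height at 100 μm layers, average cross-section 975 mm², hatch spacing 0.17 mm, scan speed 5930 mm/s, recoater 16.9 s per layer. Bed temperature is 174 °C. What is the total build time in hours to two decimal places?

7.20 hours

Layers = ⌈145/0.1⌉ = 1450.
Hatch length per layer = 975 / 0.17 = 5735.3 mm.
Per-layer scan time = 5735.3 / 5930, so 0.9672 s.
Time per layer = 0.9672 + 16.9 = 17.8672 s.
Build time = 1450 × 17.8672 = 25907.44 s = 7.20 hours.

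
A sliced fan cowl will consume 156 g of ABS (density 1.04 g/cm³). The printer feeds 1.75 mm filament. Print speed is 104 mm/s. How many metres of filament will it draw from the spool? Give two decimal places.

Extruded volume: 156/1.04 = 150 cm³ (150000 mm³).
Filament cross-section = π × (1.75/2)² = 2.4053 mm².
L = V/A = 150000/2.4053 = 62362.28 mm → 62.36 m.

62.36 m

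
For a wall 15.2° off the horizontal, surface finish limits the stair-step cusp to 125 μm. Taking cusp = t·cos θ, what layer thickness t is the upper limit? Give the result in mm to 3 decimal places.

0.130 mm

t = h_c / cos θ = 0.125 / 0.9650 = 0.130 mm.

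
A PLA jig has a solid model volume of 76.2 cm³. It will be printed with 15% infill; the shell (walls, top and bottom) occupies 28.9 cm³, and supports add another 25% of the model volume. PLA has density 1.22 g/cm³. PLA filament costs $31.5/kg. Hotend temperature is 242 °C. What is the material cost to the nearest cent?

$2.12

Infill region = 76.2 − 28.9 = 47.3 cm³.
Deposited infill = 0.15 × 47.3 = 7.095 cm³.
Support = 0.25 × 76.2 = 19.05 cm³.
Deposited volume: 28.9 + 7.095 + 19.05 → 55.045 cm³.
Mass = 55.045 × 1.22 = 67.1549 g.
At $31.5/kg: 67.1549/1000 × 31.5 = $2.12.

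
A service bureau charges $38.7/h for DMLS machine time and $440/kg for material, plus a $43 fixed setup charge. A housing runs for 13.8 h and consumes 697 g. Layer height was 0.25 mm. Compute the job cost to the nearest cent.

$883.74

Machine cost = 38.7 × 13.8, so $534.06.
Feedstock cost: 440 × 697/1000 → $306.68.
Total = 534.06 + 306.68 + 43 = $883.74.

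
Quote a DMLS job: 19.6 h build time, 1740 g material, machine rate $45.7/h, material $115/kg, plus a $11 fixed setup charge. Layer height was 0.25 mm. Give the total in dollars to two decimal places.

Machine cost = 45.7 × 19.6 = $895.72.
Feedstock cost = 115 × 1740/1000 = $200.10.
Adding setup: 895.72 + 200.10 + 11 → $1106.82.

$1106.82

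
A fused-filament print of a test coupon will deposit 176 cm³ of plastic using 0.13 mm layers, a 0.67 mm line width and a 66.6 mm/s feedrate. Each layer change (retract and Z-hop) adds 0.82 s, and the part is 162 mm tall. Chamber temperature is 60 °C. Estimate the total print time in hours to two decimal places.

Bead cross-section: 0.13 × 0.67 → 0.0871 mm².
Toolpath length = 176 cm³ / 0.0871 mm² = 176000 / 0.0871 = 2020665.9 mm.
Time extruding: 2020665.9 / 66.6 → 30340.3 s.
Number of layers: 162 / 0.13 → 1247 (rounded up).
Z-hop total: 1247 × 0.82 → 1022.54 s.
Total = 30340.3 + 1022.54 = 31362.84 s = 8.71 hours.

8.71 hours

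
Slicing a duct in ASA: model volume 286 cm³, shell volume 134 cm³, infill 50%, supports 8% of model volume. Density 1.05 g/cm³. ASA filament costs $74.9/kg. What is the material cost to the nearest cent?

Infill region = 286 − 134, so 152 cm³.
Deposited infill: 0.50 × 152 → 76 cm³.
Support: 0.08 × 286 → 22.88 cm³.
Deposited volume: 134 + 76 + 22.88 → 232.88 cm³.
Mass: 232.88 × 1.05 → 244.524 g.
Cost = 244.524 g / 1000 × $74.9/kg = $18.31.

$18.31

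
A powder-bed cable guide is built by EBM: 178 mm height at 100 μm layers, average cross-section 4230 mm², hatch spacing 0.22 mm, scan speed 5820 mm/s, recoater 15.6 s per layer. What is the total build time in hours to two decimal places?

9.35 hours

Layer count = ceil(178 / 0.1) = 1780.
Scan path per layer: 4230 / 0.22 → 19227.3 mm.
Scan time per layer = 19227.3 / 5820, so 3.3037 s.
Per-layer time = 3.3037 + 15.6 = 18.9037 s.
1780 layers × 18.9037 s/layer = 33648.586 s, i.e. 9.35 hours.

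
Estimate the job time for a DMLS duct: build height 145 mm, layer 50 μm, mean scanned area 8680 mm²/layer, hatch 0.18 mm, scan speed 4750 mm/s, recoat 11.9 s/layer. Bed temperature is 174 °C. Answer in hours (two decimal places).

Layers = ⌈145/0.05⌉ = 2900.
Scan path per layer = 8680 / 0.18 = 48222.2 mm.
Laser time per layer = 48222.2 / 4750, so 10.152 s.
Per-layer time = 10.152 + 11.9 = 22.052 s.
Build time = 2900 × 22.052 = 63950.8 s = 17.76 hours.

17.76 hours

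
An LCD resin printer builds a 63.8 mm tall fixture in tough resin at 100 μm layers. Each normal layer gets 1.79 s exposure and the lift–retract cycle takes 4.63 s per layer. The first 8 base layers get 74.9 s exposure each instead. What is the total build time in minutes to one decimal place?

Layers = ⌈63.8/0.1⌉ = 638.
Bottom layers = 8 × (74.9 + 4.63), so 636.24 s.
Normal layers = 630 × (1.79 + 4.63) = 4044.6 s.
Sum: 636.24 + 4044.6 = 4680.84 s → 78.0 minutes.

78.0 minutes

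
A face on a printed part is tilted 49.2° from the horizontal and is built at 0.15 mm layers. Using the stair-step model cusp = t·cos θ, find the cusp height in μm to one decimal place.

h_c = t·cos θ = 0.15 × 0.6534 = 0.09801 mm (98.0 μm).

98.0 μm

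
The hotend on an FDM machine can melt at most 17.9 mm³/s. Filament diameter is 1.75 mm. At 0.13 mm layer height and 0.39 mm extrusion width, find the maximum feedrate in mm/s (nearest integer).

A = 0.13 × 0.39, so 0.0507 mm².
Max speed = 17.9 / 0.0507 = 353.06 ≈ 353 mm/s.

353 mm/s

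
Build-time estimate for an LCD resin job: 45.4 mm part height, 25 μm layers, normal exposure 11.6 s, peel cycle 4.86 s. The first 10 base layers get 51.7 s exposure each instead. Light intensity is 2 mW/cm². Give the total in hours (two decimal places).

8.41 hours

Layers = ⌈45.4/0.025⌉ = 1816.
Bottom layers = 10 × (51.7 + 4.86), so 565.6 s.
Normal layers = 1806 × (11.6 + 4.86), so 29726.76 s.
Total = 565.6 + 29726.76 = 30292.36 s = 8.41 hours.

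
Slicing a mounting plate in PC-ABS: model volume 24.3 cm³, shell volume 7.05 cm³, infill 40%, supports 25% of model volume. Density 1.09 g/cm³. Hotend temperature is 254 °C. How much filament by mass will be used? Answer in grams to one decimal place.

Interior volume: 24.3 − 7.05 → 17.25 cm³.
Infill deposited = 0.40 × 17.25 = 6.9 cm³.
Support = 0.25 × 24.3 = 6.075 cm³.
Deposited volume = 7.05 + 6.9 + 6.075, so 20.025 cm³.
Mass: 20.025 × 1.09 → 21.82725 g.

21.8 g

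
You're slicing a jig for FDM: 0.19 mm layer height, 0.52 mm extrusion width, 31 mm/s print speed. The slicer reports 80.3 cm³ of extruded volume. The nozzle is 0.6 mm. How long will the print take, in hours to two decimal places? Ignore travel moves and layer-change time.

Line area = 0.19 × 0.52, so 0.0988 mm².
Path length: 80300 mm³ / 0.0988 mm² → 812753 mm.
Time extruding = 812753 / 31, so 26217.8 s.
In the requested units: 26217.8 s = 7.28 hours.

7.28 hours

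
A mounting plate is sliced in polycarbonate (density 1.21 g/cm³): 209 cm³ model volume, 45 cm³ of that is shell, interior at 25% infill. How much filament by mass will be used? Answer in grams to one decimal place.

Interior volume: 209 − 45 → 164 cm³.
Infill deposited = 0.25 × 164 = 41 cm³.
Total printed volume = 45 + 41 = 86 cm³.
Mass: 86 × 1.21 → 104.06 g.

104.1 g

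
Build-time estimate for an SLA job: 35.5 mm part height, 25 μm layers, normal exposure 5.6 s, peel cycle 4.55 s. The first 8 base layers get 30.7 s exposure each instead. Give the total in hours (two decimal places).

4.06 hours

Layers = ⌈35.5/0.025⌉ = 1420.
Base layers = 8 × (30.7 + 4.55) = 282 s.
Regular layers = 1412 × (5.6 + 4.55), so 14331.8 s.
Sum: 282 + 14331.8 = 14613.8 s → 4.06 hours.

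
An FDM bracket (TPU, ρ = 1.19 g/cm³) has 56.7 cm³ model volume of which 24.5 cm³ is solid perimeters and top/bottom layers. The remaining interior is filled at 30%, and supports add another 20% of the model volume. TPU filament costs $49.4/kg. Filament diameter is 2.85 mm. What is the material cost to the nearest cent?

Infill region = 56.7 − 24.5 = 32.2 cm³.
Deposited infill = 0.30 × 32.2 = 9.66 cm³.
Support = 0.20 × 56.7, so 11.34 cm³.
Deposited volume: 24.5 + 9.66 + 11.34 → 45.5 cm³.
Mass = 45.5 × 1.19 = 54.145 g.
Cost = 54.145 g / 1000 × $49.4/kg = $2.67.

$2.67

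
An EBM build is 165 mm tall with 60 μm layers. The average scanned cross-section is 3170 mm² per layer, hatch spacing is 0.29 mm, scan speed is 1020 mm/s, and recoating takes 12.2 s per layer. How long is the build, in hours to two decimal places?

Layers = ⌈165/0.06⌉ = 2750.
Hatch length per layer: 3170 / 0.29 → 10931 mm.
Per-layer scan time = 10931 / 1020 = 10.7167 s.
Time per layer = 10.7167 + 12.2, so 22.9167 s.
Total: 2750 × 22.9167 s = 63020.925 s → 17.51 hours.

17.51 hours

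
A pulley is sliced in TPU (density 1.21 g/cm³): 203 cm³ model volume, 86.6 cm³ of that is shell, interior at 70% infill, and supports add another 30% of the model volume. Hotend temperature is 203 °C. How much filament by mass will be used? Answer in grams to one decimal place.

Infill region = 203 − 86.6 = 116.4 cm³.
Deposited infill = 0.70 × 116.4 = 81.48 cm³.
Support = 0.30 × 203 = 60.9 cm³.
Total extruded = 86.6 + 81.48 + 60.9 = 228.98 cm³.
Mass = 228.98 × 1.21, so 277.0658 g.

277.1 g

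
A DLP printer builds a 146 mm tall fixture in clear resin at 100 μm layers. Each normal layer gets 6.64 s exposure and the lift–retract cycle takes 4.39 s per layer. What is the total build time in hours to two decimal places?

4.47 hours

Number of layers: 146 / 0.1 → 1460 (rounded up).
Per-layer time = 6.64 + 4.39 = 11.03 s.
Total = 1460 × 11.03 = 16103.8 s = 4.47 hours.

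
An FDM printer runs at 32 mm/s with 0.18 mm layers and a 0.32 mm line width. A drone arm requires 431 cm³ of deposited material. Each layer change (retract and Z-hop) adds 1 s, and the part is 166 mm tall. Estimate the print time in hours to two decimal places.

65.21 hours

Extrusion cross-section = 0.18 × 0.32, so 0.0576 mm².
Path length: 431000 mm³ / 0.0576 mm² → 7482638.9 mm.
Time extruding = 7482638.9 / 32 = 233832.5 s.
Number of layers: 166 / 0.18 → 923 (rounded up).
Non-print overhead = 923 × 1 = 923 s.
Altogether 233832.5 + 923 = 234755.5 s, i.e. 65.21 hours.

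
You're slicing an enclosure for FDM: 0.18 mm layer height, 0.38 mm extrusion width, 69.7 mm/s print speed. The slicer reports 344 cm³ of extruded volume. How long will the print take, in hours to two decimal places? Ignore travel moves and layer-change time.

20.04 hours

Line area: 0.18 × 0.38 → 0.0684 mm².
Path length: 344000 mm³ / 0.0684 mm² → 5029239.8 mm.
Print-move time: 5029239.8 / 69.7 → 72155.5 s.
Converting: 72155.5 s = 20.04 hours.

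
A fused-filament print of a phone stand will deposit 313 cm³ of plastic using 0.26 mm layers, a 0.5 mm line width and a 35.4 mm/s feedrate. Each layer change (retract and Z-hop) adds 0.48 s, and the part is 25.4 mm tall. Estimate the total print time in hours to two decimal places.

18.91 hours

Line area = 0.26 × 0.5, so 0.13 mm².
Path length: 313000 mm³ / 0.13 mm² → 2407692.3 mm.
Time extruding = 2407692.3 / 35.4 = 68013.9 s.
Layers = ⌈25.4/0.26⌉ = 98.
Z-hop total: 98 × 0.48 → 47.04 s.
Total = 68013.9 + 47.04 = 68060.94 s = 18.91 hours.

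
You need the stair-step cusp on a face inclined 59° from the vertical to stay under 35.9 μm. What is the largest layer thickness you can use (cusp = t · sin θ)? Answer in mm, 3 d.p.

sin(59°) = 0.8572; t_max = 0.0359/0.8572 = 0.042 mm.

0.042 mm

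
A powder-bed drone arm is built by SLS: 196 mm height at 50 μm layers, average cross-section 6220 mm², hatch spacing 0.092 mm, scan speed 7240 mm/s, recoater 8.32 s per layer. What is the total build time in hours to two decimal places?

19.23 hours

Layer count = ceil(196 / 0.05) = 3920.
Hatch length per layer = 6220 / 0.092 = 67608.7 mm.
Scan time per layer: 67608.7 / 7240 → 9.3382 s.
Time per layer = 9.3382 + 8.32, so 17.6582 s.
Total: 3920 × 17.6582 s = 69220.144 s → 19.23 hours.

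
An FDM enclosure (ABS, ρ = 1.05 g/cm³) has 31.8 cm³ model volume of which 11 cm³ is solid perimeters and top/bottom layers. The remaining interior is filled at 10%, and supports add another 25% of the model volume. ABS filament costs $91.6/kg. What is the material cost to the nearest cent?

$2.02

Volume inside the shell = 31.8 − 11, so 20.8 cm³.
Deposited infill: 0.10 × 20.8 → 2.08 cm³.
Support = 0.25 × 31.8 = 7.95 cm³.
Total printed volume: 11 + 2.08 + 7.95 → 21.03 cm³.
Mass = 21.03 × 1.05, so 22.0815 g.
Cost = 22.0815 g / 1000 × $91.6/kg = $2.02.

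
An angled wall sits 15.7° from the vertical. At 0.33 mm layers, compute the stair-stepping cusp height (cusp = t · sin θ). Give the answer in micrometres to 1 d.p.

89.3 μm

h_c = t·sin θ = 0.33 × 0.2706 = 0.089298 mm (89.3 μm).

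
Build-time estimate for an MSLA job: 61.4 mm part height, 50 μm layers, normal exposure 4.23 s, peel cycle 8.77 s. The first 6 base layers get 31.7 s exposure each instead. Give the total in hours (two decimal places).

Number of layers: 61.4 / 0.05 → 1228 (rounded up).
Base layers = 6 × (31.7 + 8.77) = 242.82 s.
Remaining layers: 1222 × (4.23 + 8.77) → 15886 s.
Sum: 242.82 + 15886 = 16128.82 s → 4.48 hours.

4.48 hours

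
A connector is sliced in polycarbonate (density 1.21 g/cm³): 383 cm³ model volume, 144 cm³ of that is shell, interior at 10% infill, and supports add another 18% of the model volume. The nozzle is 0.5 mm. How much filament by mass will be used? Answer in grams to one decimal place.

286.6 g

Volume inside the shell: 383 − 144 → 239 cm³.
Infill volume: 0.10 × 239 → 23.9 cm³.
Support = 0.18 × 383, so 68.94 cm³.
Total printed volume = 144 + 23.9 + 68.94, so 236.84 cm³.
Mass = 236.84 × 1.21 = 286.5764 g.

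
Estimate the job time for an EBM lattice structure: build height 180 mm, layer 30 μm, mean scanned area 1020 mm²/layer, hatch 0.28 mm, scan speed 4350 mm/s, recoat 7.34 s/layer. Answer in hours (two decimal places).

13.63 hours

Number of layers: 180 / 0.03 → 6000 (rounded up).
Hatch length per layer = 1020 / 0.28, so 3642.9 mm.
Per-layer scan time = 3642.9 / 4350 = 0.8374 s.
Layer cycle: 0.8374 + 7.34 → 8.1774 s.
Build time = 6000 × 8.1774 = 49064.4 s = 13.63 hours.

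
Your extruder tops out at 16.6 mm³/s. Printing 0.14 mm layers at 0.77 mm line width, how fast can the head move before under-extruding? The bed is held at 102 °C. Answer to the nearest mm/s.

A = 0.14 × 0.77 = 0.1078 mm².
Max speed = 16.6 / 0.1078 = 153.99 ≈ 154 mm/s.

154 mm/s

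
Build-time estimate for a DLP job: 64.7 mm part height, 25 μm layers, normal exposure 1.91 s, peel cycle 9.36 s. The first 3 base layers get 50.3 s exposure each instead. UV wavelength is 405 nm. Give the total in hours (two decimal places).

Layers = ⌈64.7/0.025⌉ = 2588.
Bottom layers: 3 × (50.3 + 9.36) → 178.98 s.
Remaining layers = 2585 × (1.91 + 9.36) = 29132.95 s.
Total = 178.98 + 29132.95 = 29311.93 s = 8.14 hours.

8.14 hours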